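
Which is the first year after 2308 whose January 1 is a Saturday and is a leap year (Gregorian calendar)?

Jan 1 advances by 2 weekdays after a leap year and by 1 after a common year.
2308: Jan 1 is Wednesday (leap).
2309: Friday
2310: Saturday
2311: Sunday
2312: Monday (leap)
2313: Wednesday
2314: Thursday
2315: Friday
2316: Saturday (leap)
2316 begins on a Saturday and is a leap year.

2316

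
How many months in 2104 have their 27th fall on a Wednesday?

Check the 27th of each month of 2104: Jan 27: Sun, Feb 27: Wed, Mar 27: Thu, Apr 27: Sun, May 27: Tue, Jun 27: Fri, Jul 27: Sun, Aug 27: Wed, Sep 27: Sat, Oct 27: Mon, Nov 27: Thu, Dec 27: Sat.
Wednesday occurs in February, August — 2 months.

2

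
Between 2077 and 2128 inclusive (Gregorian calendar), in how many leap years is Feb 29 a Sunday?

2

Leap years in 2077–2128: 12 of them.
Feb 29 weekday advances by 5 (mod 7) from one leap year to the next four years later (or differs when a century non-leap intervenes).
Leap-day weekdays: 2080:Thu 2084:Tue 2088:Sun✓ 2092:Fri 2096:Wed 2104:Fri 2108:Wed 2112:Mon 2116:Sat 2120:Thu 2124:Tue 2128:Sun✓
Sunday: 2088, 2128 → 2.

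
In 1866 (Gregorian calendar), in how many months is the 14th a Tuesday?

Check the 14th of each month of 1866: Jan 14: Sun, Feb 14: Wed, Mar 14: Wed, Apr 14: Sat, May 14: Mon, Jun 14: Thu, Jul 14: Sat, Aug 14: Tue, Sep 14: Fri, Oct 14: Sun, Nov 14: Wed, Dec 14: Fri.
Tuesday occurs in August — 1 month.

1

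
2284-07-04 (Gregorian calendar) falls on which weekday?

Friday

January 1, 2284 is a Tuesday.
July 4 is day 186 of the year, i.e. 185 days after Jan 1.
185 mod 7 = 3, so advance 3 weekdays from Tuesday: Friday.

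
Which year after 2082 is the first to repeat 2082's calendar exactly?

Two years share a calendar iff Jan 1 falls on the same weekday and both are leap or both are common. 2082: Jan 1 is Thursday, common year.
2083: Jan 1 Friday, common
2084: Jan 1 Saturday, leap
2085: Jan 1 Monday, common
2086: Jan 1 Tuesday, common
2087: Jan 1 Wednesday, common
2088: Jan 1 Thursday, leap
2089: Jan 1 Saturday, common
2090: Jan 1 Sunday, common
2091: Jan 1 Monday, common
2092: Jan 1 Tuesday, leap
2093: Jan 1 Thursday, common
2093 matches on both conditions.

2093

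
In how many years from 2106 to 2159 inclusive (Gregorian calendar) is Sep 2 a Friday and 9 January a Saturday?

2

Check each year's weekday for Sep 2 and 9 January:
  2106: Thu/Sat  2107: Fri/Sun  2108: Sun/Mon  2109: Mon/Wed  2110: Tue/Thu  2111: Wed/Fri  2112: Fri/Sat ✓  2113: Sat/Mon  2114: Sun/Tue  2115: Mon/Wed  2116: Wed/Thu  2117: Thu/Sat  2118: Fri/Sun  2119: Sat/Mon  …(26 more)…  2146: Fri/Sun  2147: Sat/Mon  2148: Mon/Tue  2149: Tue/Thu  2150: Wed/Fri  2151: Thu/Sat  2152: Sat/Sun  2153: Sun/Tue  2154: Mon/Wed  2155: Tue/Thu  2156: Thu/Fri  2157: Fri/Sun  2158: Sat/Mon  2159: Sun/Tue
Both conditions hold in: 2112, 2140 — 2.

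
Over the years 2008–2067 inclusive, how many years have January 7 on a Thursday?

9

Track January 7's weekday year by year (advancing +1, or +2 across a Feb 29):
  2008: Mon  2009: Wed (+2)  2010: Thu (+1) ✓  2011: Fri (+1)  2012: Sat (+1)
  2013: Mon (+2)  2014: Tue (+1)  2015: Wed (+1)  2016: Thu (+1) ✓  2017: Sat (+2)
  2018: Sun (+1)  2019: Mon (+1)  2020: Tue (+1)  2021: Thu (+2) ✓  … (32 more years) …
  2054: Wed (+1)  2055: Thu (+1) ✓  2056: Fri (+1)  2057: Sun (+2)  2058: Mon (+1)
  2059: Tue (+1)  2060: Wed (+1)  2061: Fri (+2)  2062: Sat (+1)  2063: Sun (+1)
  2064: Mon (+1)  2065: Wed (+2)  2066: Thu (+1) ✓  2067: Fri (+1)
Thursday years: 2010, 2016, 2021, 2027, 2038, 2044, 2049, 2055, 2066 — 9 in total.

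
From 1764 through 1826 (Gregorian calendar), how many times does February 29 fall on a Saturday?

Leap years in 1764–1826: 15 of them.
Feb 29 weekday advances by 5 (mod 7) from one leap year to the next four years later (or differs when a century non-leap intervenes).
Leap-day weekdays: 1764:Wed 1768:Mon 1772:Sat✓ 1776:Thu 1780:Tue 1784:Sun 1788:Fri 1792:Wed 1796:Mon 1804:Wed 1808:Mon 1812:Sat✓ 1816:Thu 1820:Tue 1824:Sun
Saturday: 1772, 1812 → 2.

2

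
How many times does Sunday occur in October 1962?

October 1962 has 31 days and begins on Monday.
The first Sunday is October 7.
Sundays fall on 7, 14, 21, 28 — that's 4.

4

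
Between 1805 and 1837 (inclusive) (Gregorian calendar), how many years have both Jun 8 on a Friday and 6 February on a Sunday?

0

Check each year's weekday for Jun 8 and 6 February:
  1805: Sat/Wed  1806: Sun/Thu  1807: Mon/Fri  1808: Wed/Sat  1809: Thu/Mon  1810: Fri/Tue  1811: Sat/Wed  1812: Mon/Thu  1813: Tue/Sat  1814: Wed/Sun  1815: Thu/Mon  1816: Sat/Tue  1817: Sun/Thu  1818: Mon/Fri  …(5 more)…  1824: Tue/Fri  1825: Wed/Sun  1826: Thu/Mon  1827: Fri/Tue  1828: Sun/Wed  1829: Mon/Fri  1830: Tue/Sat  1831: Wed/Sun  1832: Fri/Mon  1833: Sat/Wed  1834: Sun/Thu  1835: Mon/Fri  1836: Wed/Sat  1837: Thu/Mon
Both conditions hold in: no year — 0.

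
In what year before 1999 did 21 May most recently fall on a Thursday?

From one year to the next, a fixed date's weekday advances by 1, or by 2 when a Feb 29 lies between the two dates.
1999: May 21 is Friday.
1998: Thursday (−1)
21 May falls on a Thursday in 1998.

1998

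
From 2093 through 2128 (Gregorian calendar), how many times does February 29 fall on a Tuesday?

1

Leap years in 2093–2128: 8 of them.
Feb 29 weekday advances by 5 (mod 7) from one leap year to the next four years later (or differs when a century non-leap intervenes).
Leap-day weekdays: 2096:Wed 2104:Fri 2108:Wed 2112:Mon 2116:Sat 2120:Thu 2124:Tue✓ 2128:Sun
Tuesday: 2124 → 1.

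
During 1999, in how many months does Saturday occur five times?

4

A month of length L has five Saturdays iff its first Saturday is on day ≤ L−28 (so day 1–3 in a 31-day month, 1–2 in a 30-day month, day 1 in a leap February).
Checking each month of 1999: Jan starts Fri (31d) ✓; Feb starts Mon (28d); Mar starts Mon (31d); Apr starts Thu (30d); May starts Sat (31d) ✓; Jun starts Tue (30d); Jul starts Thu (31d) ✓; Aug starts Sun (31d); Sep starts Wed (30d); Oct starts Fri (31d) ✓; Nov starts Mon (30d); Dec starts Wed (31d).
Five-Saturday months: January, May, July, October → 4.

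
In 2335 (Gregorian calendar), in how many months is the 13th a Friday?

2

Check the 13th of each month of 2335: Jan 13: Sun, Feb 13: Wed, Mar 13: Wed, Apr 13: Sat, May 13: Mon, Jun 13: Thu, Jul 13: Sat, Aug 13: Tue, Sep 13: Fri, Oct 13: Sun, Nov 13: Wed, Dec 13: Fri.
Friday occurs in September, December — 2 months.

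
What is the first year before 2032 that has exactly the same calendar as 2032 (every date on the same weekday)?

2004

Two years share a calendar iff Jan 1 falls on the same weekday and both are leap or both are common. 2032: Jan 1 is Thursday, leap year.
2031: Jan 1 Wednesday, common
2030: Jan 1 Tuesday, common
2029: Jan 1 Monday, common
2028: Jan 1 Saturday, leap
2027: Jan 1 Friday, common
2026: Jan 1 Thursday, common
2025: Jan 1 Wednesday, common
2024: Jan 1 Monday, leap
2023: Jan 1 Sunday, common
2022: Jan 1 Saturday, common
2021: Jan 1 Friday, common
2020: Jan 1 Wednesday, leap
2019: Jan 1 Tuesday, common
2018: Jan 1 Monday, common
2017: Jan 1 Sunday, common
2016: Jan 1 Friday, leap
2015: Jan 1 Thursday, common
2014: Jan 1 Wednesday, common
2013: Jan 1 Tuesday, common
2012: Jan 1 Sunday, leap
2011: Jan 1 Saturday, common
2010: Jan 1 Friday, common
2009: Jan 1 Thursday, common
2008: Jan 1 Tuesday, leap
2007: Jan 1 Monday, common
2006: Jan 1 Sunday, common
2005: Jan 1 Saturday, common
2004: Jan 1 Thursday, leap
2004 matches on both conditions.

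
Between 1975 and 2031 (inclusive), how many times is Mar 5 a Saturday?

8

Track Mar 5's weekday year by year (advancing +1, or +2 across a Feb 29):
  1975: Wed  1976: Fri (+2)  1977: Sat (+1) ✓  1978: Sun (+1)  1979: Mon (+1)
  1980: Wed (+2)  1981: Thu (+1)  1982: Fri (+1)  1983: Sat (+1) ✓  1984: Mon (+2)
  1985: Tue (+1)  1986: Wed (+1)  1987: Thu (+1)  1988: Sat (+2) ✓  … (29 more years) …
  2018: Mon (+1)  2019: Tue (+1)  2020: Thu (+2)  2021: Fri (+1)  2022: Sat (+1) ✓
  2023: Sun (+1)  2024: Tue (+2)  2025: Wed (+1)  2026: Thu (+1)  2027: Fri (+1)
  2028: Sun (+2)  2029: Mon (+1)  2030: Tue (+1)  2031: Wed (+1)
Saturday years: 1977, 1983, 1988, 1994, 2005, 2011, 2016, 2022 — 8 in total.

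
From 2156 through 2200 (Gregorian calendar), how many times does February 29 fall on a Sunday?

2

Leap years in 2156–2200: 11 of them.
Feb 29 weekday advances by 5 (mod 7) from one leap year to the next four years later (or differs when a century non-leap intervenes).
Leap-day weekdays: 2156:Sun✓ 2160:Fri 2164:Wed 2168:Mon 2172:Sat 2176:Thu 2180:Tue 2184:Sun✓ 2188:Fri 2192:Wed 2196:Mon
Sunday: 2156, 2184 → 2.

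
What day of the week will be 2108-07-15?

January 1, 2108 is a Sunday.
July 15 is day 197 of the year, i.e. 196 days after Jan 1.
196 mod 7 = 0, so advance 0 weekdays from Sunday: Sunday.

Sunday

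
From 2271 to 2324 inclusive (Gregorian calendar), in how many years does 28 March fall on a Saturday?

7

Track 28 March's weekday year by year (advancing +1, or +2 across a Feb 29):
  2271: Tue  2272: Thu (+2)  2273: Fri (+1)  2274: Sat (+1) ✓  2275: Sun (+1)
  2276: Tue (+2)  2277: Wed (+1)  2278: Thu (+1)  2279: Fri (+1)  2280: Sun (+2)
  2281: Mon (+1)  2282: Tue (+1)  2283: Wed (+1)  2284: Fri (+2)  … (26 more years) …
  2311: Tue (+1)  2312: Thu (+2)  2313: Fri (+1)  2314: Sat (+1) ✓  2315: Sun (+1)
  2316: Tue (+2)  2317: Wed (+1)  2318: Thu (+1)  2319: Fri (+1)  2320: Sun (+2)
  2321: Mon (+1)  2322: Tue (+1)  2323: Wed (+1)  2324: Fri (+2)
Saturday years: 2274, 2285, 2291, 2296, 2303, 2308, 2314 — 7 in total.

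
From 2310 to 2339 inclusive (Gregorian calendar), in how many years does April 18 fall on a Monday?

Track April 18's weekday year by year (advancing +1, or +2 across a Feb 29):
  2310: Mon ✓  2311: Tue (+1)  2312: Thu (+2)  2313: Fri (+1)  2314: Sat (+1)
  2315: Sun (+1)  2316: Tue (+2)  2317: Wed (+1)  2318: Thu (+1)  2319: Fri (+1)
  2320: Sun (+2)  2321: Mon (+1) ✓  2322: Tue (+1)  2323: Wed (+1)  2324: Fri (+2)
  2325: Sat (+1)  2326: Sun (+1)  2327: Mon (+1) ✓  2328: Wed (+2)  2329: Thu (+1)
  2330: Fri (+1)  2331: Sat (+1)  2332: Mon (+2) ✓  2333: Tue (+1)  2334: Wed (+1)
  2335: Thu (+1)  2336: Sat (+2)  2337: Sun (+1)  2338: Mon (+1) ✓  2339: Tue (+1)
Monday years: 2310, 2321, 2327, 2332, 2338 — 5 in total.

5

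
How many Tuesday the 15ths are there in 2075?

Check the 15th of each month of 2075: Jan 15: Tue, Feb 15: Fri, Mar 15: Fri, Apr 15: Mon, May 15: Wed, Jun 15: Sat, Jul 15: Mon, Aug 15: Thu, Sep 15: Sun, Oct 15: Tue, Nov 15: Fri, Dec 15: Sun.
Tuesday occurs in January, October — 2 months.

2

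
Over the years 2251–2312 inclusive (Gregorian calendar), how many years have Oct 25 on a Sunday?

Track Oct 25's weekday year by year (advancing +1, or +2 across a Feb 29):
  2251: Sat  2252: Mon (+2)  2253: Tue (+1)  2254: Wed (+1)  2255: Thu (+1)
  2256: Sat (+2)  2257: Sun (+1) ✓  2258: Mon (+1)  2259: Tue (+1)  2260: Thu (+2)
  2261: Fri (+1)  2262: Sat (+1)  2263: Sun (+1) ✓  2264: Tue (+2)  … (34 more years) …
  2299: Wed (+1)  2300: Thu (+1)  2301: Fri (+1)  2302: Sat (+1)  2303: Sun (+1) ✓
  2304: Tue (+2)  2305: Wed (+1)  2306: Thu (+1)  2307: Fri (+1)  2308: Sun (+2) ✓
  2309: Mon (+1)  2310: Tue (+1)  2311: Wed (+1)  2312: Fri (+2)
Sunday years: 2257, 2263, 2268, 2274, 2285, 2291, 2296, 2303, 2308 — 9 in total.

9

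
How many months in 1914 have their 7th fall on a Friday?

Check the 7th of each month of 1914: Jan 7: Wed, Feb 7: Sat, Mar 7: Sat, Apr 7: Tue, May 7: Thu, Jun 7: Sun, Jul 7: Tue, Aug 7: Fri, Sep 7: Mon, Oct 7: Wed, Nov 7: Sat, Dec 7: Mon.
Friday occurs in August — 1 month.

1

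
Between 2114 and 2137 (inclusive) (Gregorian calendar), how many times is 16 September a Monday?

4

Track 16 September's weekday year by year (advancing +1, or +2 across a Feb 29):
  2114: Sun  2115: Mon (+1) ✓  2116: Wed (+2)  2117: Thu (+1)  2118: Fri (+1)
  2119: Sat (+1)  2120: Mon (+2) ✓  2121: Tue (+1)  2122: Wed (+1)  2123: Thu (+1)
  2124: Sat (+2)  2125: Sun (+1)  2126: Mon (+1) ✓  2127: Tue (+1)  2128: Thu (+2)
  2129: Fri (+1)  2130: Sat (+1)  2131: Sun (+1)  2132: Tue (+2)  2133: Wed (+1)
  2134: Thu (+1)  2135: Fri (+1)  2136: Sun (+2)  2137: Mon (+1) ✓
Monday years: 2115, 2120, 2126, 2137 — 4 in total.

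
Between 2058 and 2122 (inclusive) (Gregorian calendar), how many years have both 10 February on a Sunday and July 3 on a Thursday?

Check each year's weekday for 10 February and July 3:
  2058: Sun/Wed  2059: Mon/Thu  2060: Tue/Sat  2061: Thu/Sun  2062: Fri/Mon  2063: Sat/Tue  2064: Sun/Thu ✓  2065: Tue/Fri  2066: Wed/Sat  2067: Thu/Sun  2068: Fri/Tue  2069: Sun/Wed  2070: Mon/Thu  2071: Tue/Fri  …(37 more)…  2109: Sun/Wed  2110: Mon/Thu  2111: Tue/Fri  2112: Wed/Sun  2113: Fri/Mon  2114: Sat/Tue  2115: Sun/Wed  2116: Mon/Fri  2117: Wed/Sat  2118: Thu/Sun  2119: Fri/Mon  2120: Sat/Wed  2121: Mon/Thu  2122: Tue/Fri
Both conditions hold in: 2064, 2092, 2104 — 3.

3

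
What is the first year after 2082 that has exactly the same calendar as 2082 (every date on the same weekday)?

2093

Two years share a calendar iff Jan 1 falls on the same weekday and both are leap or both are common. 2082: Jan 1 is Thursday, common year.
2083: Jan 1 Friday, common
2084: Jan 1 Saturday, leap
2085: Jan 1 Monday, common
2086: Jan 1 Tuesday, common
2087: Jan 1 Wednesday, common
2088: Jan 1 Thursday, leap
2089: Jan 1 Saturday, common
2090: Jan 1 Sunday, common
2091: Jan 1 Monday, common
2092: Jan 1 Tuesday, leap
2093: Jan 1 Thursday, common
2093 matches on both conditions.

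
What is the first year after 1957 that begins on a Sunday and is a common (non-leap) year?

1961

Jan 1 advances by 2 weekdays after a leap year and by 1 after a common year.
1957: Jan 1 is Tuesday.
1958: Wednesday
1959: Thursday
1960: Friday (leap)
1961: Sunday
1961 begins on a Sunday and is a common year.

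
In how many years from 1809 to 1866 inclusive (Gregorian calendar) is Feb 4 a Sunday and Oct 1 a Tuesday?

2

Check each year's weekday for Feb 4 and Oct 1:
  1809: Sat/Sun  1810: Sun/Mon  1811: Mon/Tue  1812: Tue/Thu  1813: Thu/Fri  1814: Fri/Sat  1815: Sat/Sun  1816: Sun/Tue ✓  1817: Tue/Wed  1818: Wed/Thu  1819: Thu/Fri  1820: Fri/Sun  1821: Sun/Mon  1822: Mon/Tue  …(30 more)…  1853: Fri/Sat  1854: Sat/Sun  1855: Sun/Mon  1856: Mon/Wed  1857: Wed/Thu  1858: Thu/Fri  1859: Fri/Sat  1860: Sat/Mon  1861: Mon/Tue  1862: Tue/Wed  1863: Wed/Thu  1864: Thu/Sat  1865: Sat/Sun  1866: Sun/Mon
Both conditions hold in: 1816, 1844 — 2.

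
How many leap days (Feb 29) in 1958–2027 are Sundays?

2

Leap years in 1958–2027: 17 of them.
Feb 29 weekday advances by 5 (mod 7) from one leap year to the next four years later (or differs when a century non-leap intervenes).
Leap-day weekdays: 1960:Mon 1964:Sat 1968:Thu 1972:Tue 1976:Sun✓ 1980:Fri 1984:Wed 1988:Mon 1992:Sat 1996:Thu 2000:Tue 2004:Sun✓ 2008:Fri 2012:Wed 2016:Mon 2020:Sat 2024:Thu
Sunday: 1976, 2004 → 2.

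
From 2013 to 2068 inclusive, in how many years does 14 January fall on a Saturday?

8

Track 14 January's weekday year by year (advancing +1, or +2 across a Feb 29):
  2013: Mon  2014: Tue (+1)  2015: Wed (+1)  2016: Thu (+1)  2017: Sat (+2) ✓
  2018: Sun (+1)  2019: Mon (+1)  2020: Tue (+1)  2021: Thu (+2)  2022: Fri (+1)
  2023: Sat (+1) ✓  2024: Sun (+1)  2025: Tue (+2)  2026: Wed (+1)  … (28 more years) …
  2055: Thu (+1)  2056: Fri (+1)  2057: Sun (+2)  2058: Mon (+1)  2059: Tue (+1)
  2060: Wed (+1)  2061: Fri (+2)  2062: Sat (+1) ✓  2063: Sun (+1)  2064: Mon (+1)
  2065: Wed (+2)  2066: Thu (+1)  2067: Fri (+1)  2068: Sat (+1) ✓
Saturday years: 2017, 2023, 2034, 2040, 2045, 2051, 2062, 2068 — 8 in total.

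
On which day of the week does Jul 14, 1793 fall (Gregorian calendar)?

Sunday

January 1, 1793 is a Tuesday.
July 14 is day 195 of the year, i.e. 194 days after Jan 1.
194 mod 7 = 5, so advance 5 weekdays from Tuesday: Sunday.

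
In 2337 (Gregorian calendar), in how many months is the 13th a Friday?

Check the 13th of each month of 2337: Jan 13: Wed, Feb 13: Sat, Mar 13: Sat, Apr 13: Tue, May 13: Thu, Jun 13: Sun, Jul 13: Tue, Aug 13: Fri, Sep 13: Mon, Oct 13: Wed, Nov 13: Sat, Dec 13: Mon.
Friday occurs in August — 1 month.

1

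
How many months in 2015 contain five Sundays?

A month of length L has five Sundays iff its first Sunday is on day ≤ L−28 (so day 1–3 in a 31-day month, 1–2 in a 30-day month, day 1 in a leap February).
Checking each month of 2015: Jan starts Thu (31d); Feb starts Sun (28d); Mar starts Sun (31d) ✓; Apr starts Wed (30d); May starts Fri (31d) ✓; Jun starts Mon (30d); Jul starts Wed (31d); Aug starts Sat (31d) ✓; Sep starts Tue (30d); Oct starts Thu (31d); Nov starts Sun (30d) ✓; Dec starts Tue (31d).
Five-Sunday months: March, May, August, November → 4.

4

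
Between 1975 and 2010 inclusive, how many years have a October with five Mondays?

October has 31 days; it has five Mondays when Monday falls among the first (month-length − 28) days — i.e. when October 1 is one of Monday/Sunday/Saturday.
October 1 by year: 1975:Wed 1976:Fri 1977:Sat✓ 1978:Sun✓ 1979:Mon✓ 1980:Wed 1981:Thu 1982:Fri 1983:Sat✓ 1984:Mon✓ 1985:Tue 1986:Wed 1987:Thu 1988:Sat✓ 1989:Sun✓ …(6 more)… 1996:Tue 1997:Wed 1998:Thu 1999:Fri 2000:Sun✓ 2001:Mon✓ 2002:Tue 2003:Wed 2004:Fri 2005:Sat✓ 2006:Sun✓ 2007:Mon✓ 2008:Wed 2009:Thu 2010:Fri
Years with five Mondays: 1977, 1978, 1979, 1983, 1984, 1988, 1989, 1990, 1994, 1995, 2000, 2001, 2005, 2006, 2007 → 15.

15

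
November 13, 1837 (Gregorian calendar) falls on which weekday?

Monday

January 1, 1837 is a Sunday.
November 13 is day 317 of the year, i.e. 316 days after Jan 1.
316 mod 7 = 1, so advance 1 weekday from Sunday: Monday.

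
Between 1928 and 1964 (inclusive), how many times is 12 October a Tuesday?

Track 12 October's weekday year by year (advancing +1, or +2 across a Feb 29):
  1928: Fri  1929: Sat (+1)  1930: Sun (+1)  1931: Mon (+1)  1932: Wed (+2)
  1933: Thu (+1)  1934: Fri (+1)  1935: Sat (+1)  1936: Mon (+2)  1937: Tue (+1) ✓
  1938: Wed (+1)  1939: Thu (+1)  1940: Sat (+2)  1941: Sun (+1)  … (9 more years) …
  1951: Fri (+1)  1952: Sun (+2)  1953: Mon (+1)  1954: Tue (+1) ✓  1955: Wed (+1)
  1956: Fri (+2)  1957: Sat (+1)  1958: Sun (+1)  1959: Mon (+1)  1960: Wed (+2)
  1961: Thu (+1)  1962: Fri (+1)  1963: Sat (+1)  1964: Mon (+2)
Tuesday years: 1937, 1943, 1948, 1954 — 4 in total.

4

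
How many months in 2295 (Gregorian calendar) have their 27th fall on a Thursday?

1

Check the 27th of each month of 2295: Jan 27: Sun, Feb 27: Wed, Mar 27: Wed, Apr 27: Sat, May 27: Mon, Jun 27: Thu, Jul 27: Sat, Aug 27: Tue, Sep 27: Fri, Oct 27: Sun, Nov 27: Wed, Dec 27: Fri.
Thursday occurs in June — 1 month.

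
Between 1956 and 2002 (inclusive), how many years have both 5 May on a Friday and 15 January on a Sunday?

Check each year's weekday for 5 May and 15 January:
  1956: Sat/Sun  1957: Sun/Tue  1958: Mon/Wed  1959: Tue/Thu  1960: Thu/Fri  1961: Fri/Sun ✓  1962: Sat/Mon  1963: Sun/Tue  1964: Tue/Wed  1965: Wed/Fri  1966: Thu/Sat  1967: Fri/Sun ✓  1968: Sun/Mon  1969: Mon/Wed  …(19 more)…  1989: Fri/Sun ✓  1990: Sat/Mon  1991: Sun/Tue  1992: Tue/Wed  1993: Wed/Fri  1994: Thu/Sat  1995: Fri/Sun ✓  1996: Sun/Mon  1997: Mon/Wed  1998: Tue/Thu  1999: Wed/Fri  2000: Fri/Sat  2001: Sat/Mon  2002: Sun/Tue
Both conditions hold in: 1961, 1967, 1978, 1989, 1995 — 5.

5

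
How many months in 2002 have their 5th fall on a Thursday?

Check the 5th of each month of 2002: Jan 5: Sat, Feb 5: Tue, Mar 5: Tue, Apr 5: Fri, May 5: Sun, Jun 5: Wed, Jul 5: Fri, Aug 5: Mon, Sep 5: Thu, Oct 5: Sat, Nov 5: Tue, Dec 5: Thu.
Thursday occurs in September, December — 2 months.

2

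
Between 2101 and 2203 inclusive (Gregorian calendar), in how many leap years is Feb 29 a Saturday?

Leap years in 2101–2203: 24 of them.
Feb 29 weekday advances by 5 (mod 7) from one leap year to the next four years later (or differs when a century non-leap intervenes).
Leap-day weekdays: 2104:Fri 2108:Wed 2112:Mon 2116:Sat✓ 2120:Thu 2124:Tue 2128:Sun 2132:Fri 2136:Wed 2140:Mon 2144:Sat✓ 2148:Thu 2152:Tue 2156:Sun 2160:Fri 2164:Wed 2168:Mon 2172:Sat✓ 2176:Thu 2180:Tue 2184:Sun 2188:Fri 2192:Wed 2196:Mon
Saturday: 2116, 2144, 2172 → 3.

3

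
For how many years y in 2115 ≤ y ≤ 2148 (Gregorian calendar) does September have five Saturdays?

9

September has 30 days; it has five Saturdays when Saturday falls among the first (month-length − 28) days — i.e. when September 1 is one of Saturday/Friday.
September 1 by year: 2115:Sun 2116:Tue 2117:Wed 2118:Thu 2119:Fri✓ 2120:Sun 2121:Mon 2122:Tue 2123:Wed 2124:Fri✓ 2125:Sat✓ 2126:Sun 2127:Mon 2128:Wed 2129:Thu …(4 more)… 2134:Wed 2135:Thu 2136:Sat✓ 2137:Sun 2138:Mon 2139:Tue 2140:Thu 2141:Fri✓ 2142:Sat✓ 2143:Sun 2144:Tue 2145:Wed 2146:Thu 2147:Fri✓ 2148:Sun
Years with five Saturdays: 2119, 2124, 2125, 2130, 2131, 2136, 2141, 2142, 2147 → 9.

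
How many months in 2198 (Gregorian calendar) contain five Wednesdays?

4

A month of length L has five Wednesdays iff its first Wednesday is on day ≤ L−28 (so day 1–3 in a 31-day month, 1–2 in a 30-day month, day 1 in a leap February).
Checking each month of 2198: Jan starts Mon (31d) ✓; Feb starts Thu (28d); Mar starts Thu (31d); Apr starts Sun (30d); May starts Tue (31d) ✓; Jun starts Fri (30d); Jul starts Sun (31d); Aug starts Wed (31d) ✓; Sep starts Sat (30d); Oct starts Mon (31d) ✓; Nov starts Thu (30d); Dec starts Sat (31d).
Five-Wednesday months: January, May, August, October → 4.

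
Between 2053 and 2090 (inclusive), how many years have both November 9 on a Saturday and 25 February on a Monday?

4

Check each year's weekday for November 9 and 25 February:
  2053: Sun/Tue  2054: Mon/Wed  2055: Tue/Thu  2056: Thu/Fri  2057: Fri/Sun  2058: Sat/Mon ✓  2059: Sun/Tue  2060: Tue/Wed  2061: Wed/Fri  2062: Thu/Sat  2063: Fri/Sun  2064: Sun/Mon  2065: Mon/Wed  2066: Tue/Thu  …(10 more)…  2077: Tue/Thu  2078: Wed/Fri  2079: Thu/Sat  2080: Sat/Sun  2081: Sun/Tue  2082: Mon/Wed  2083: Tue/Thu  2084: Thu/Fri  2085: Fri/Sun  2086: Sat/Mon ✓  2087: Sun/Tue  2088: Tue/Wed  2089: Wed/Fri  2090: Thu/Sat
Both conditions hold in: 2058, 2069, 2075, 2086 — 4.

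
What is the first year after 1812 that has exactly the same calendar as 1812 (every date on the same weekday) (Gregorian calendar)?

1840

Two years share a calendar iff Jan 1 falls on the same weekday and both are leap or both are common. 1812: Jan 1 is Wednesday, leap year.
1813: Jan 1 Friday, common
1814: Jan 1 Saturday, common
1815: Jan 1 Sunday, common
1816: Jan 1 Monday, leap
1817: Jan 1 Wednesday, common
1818: Jan 1 Thursday, common
1819: Jan 1 Friday, common
1820: Jan 1 Saturday, leap
1821: Jan 1 Monday, common
1822: Jan 1 Tuesday, common
1823: Jan 1 Wednesday, common
1824: Jan 1 Thursday, leap
1825: Jan 1 Saturday, common
1826: Jan 1 Sunday, common
1827: Jan 1 Monday, common
1828: Jan 1 Tuesday, leap
1829: Jan 1 Thursday, common
1830: Jan 1 Friday, common
1831: Jan 1 Saturday, common
1832: Jan 1 Sunday, leap
1833: Jan 1 Tuesday, common
1834: Jan 1 Wednesday, common
1835: Jan 1 Thursday, common
1836: Jan 1 Friday, leap
1837: Jan 1 Sunday, common
1838: Jan 1 Monday, common
1839: Jan 1 Tuesday, common
1840: Jan 1 Wednesday, leap
1840 matches on both conditions.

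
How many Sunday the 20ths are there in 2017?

1

Check the 20th of each month of 2017: Jan 20: Fri, Feb 20: Mon, Mar 20: Mon, Apr 20: Thu, May 20: Sat, Jun 20: Tue, Jul 20: Thu, Aug 20: Sun, Sep 20: Wed, Oct 20: Fri, Nov 20: Mon, Dec 20: Wed.
Sunday occurs in August — 1 month.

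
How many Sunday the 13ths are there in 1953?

Check the 13th of each month of 1953: Jan 13: Tue, Feb 13: Fri, Mar 13: Fri, Apr 13: Mon, May 13: Wed, Jun 13: Sat, Jul 13: Mon, Aug 13: Thu, Sep 13: Sun, Oct 13: Tue, Nov 13: Fri, Dec 13: Sun.
Sunday occurs in September, December — 2 months.

2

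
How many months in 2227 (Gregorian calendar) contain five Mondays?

A month of length L has five Mondays iff its first Monday is on day ≤ L−28 (so day 1–3 in a 31-day month, 1–2 in a 30-day month, day 1 in a leap February).
Checking each month of 2227: Jan starts Mon (31d) ✓; Feb starts Thu (28d); Mar starts Thu (31d); Apr starts Sun (30d) ✓; May starts Tue (31d); Jun starts Fri (30d); Jul starts Sun (31d) ✓; Aug starts Wed (31d); Sep starts Sat (30d); Oct starts Mon (31d) ✓; Nov starts Thu (30d); Dec starts Sat (31d) ✓.
Five-Monday months: January, April, July, October, December → 5.

5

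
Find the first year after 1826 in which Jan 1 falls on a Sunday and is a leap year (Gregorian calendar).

Jan 1 advances by 2 weekdays after a leap year and by 1 after a common year.
1826: Jan 1 is Sunday.
1827: Monday
1828: Tuesday (leap)
1829: Thursday
1830: Friday
1831: Saturday
1832: Sunday (leap)
1832 begins on a Sunday and is a leap year.

1832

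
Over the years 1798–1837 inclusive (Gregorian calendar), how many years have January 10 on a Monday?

Track January 10's weekday year by year (advancing +1, or +2 across a Feb 29):
  1798: Wed  1799: Thu (+1)  1800: Fri (+1)  1801: Sat (+1)  1802: Sun (+1)
  1803: Mon (+1) ✓  1804: Tue (+1)  1805: Thu (+2)  1806: Fri (+1)  1807: Sat (+1)
  1808: Sun (+1)  1809: Tue (+2)  1810: Wed (+1)  1811: Thu (+1)  … (12 more years) …
  1824: Sat (+1)  1825: Mon (+2) ✓  1826: Tue (+1)  1827: Wed (+1)  1828: Thu (+1)
  1829: Sat (+2)  1830: Sun (+1)  1831: Mon (+1) ✓  1832: Tue (+1)  1833: Thu (+2)
  1834: Fri (+1)  1835: Sat (+1)  1836: Sun (+1)  1837: Tue (+2)
Monday years: 1803, 1814, 1820, 1825, 1831 — 5 in total.

5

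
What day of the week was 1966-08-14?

January 1, 1966 is a Saturday.
August 14 is day 226 of the year, i.e. 225 days after Jan 1.
225 mod 7 = 1, so advance 1 weekday from Saturday: Sunday.

Sunday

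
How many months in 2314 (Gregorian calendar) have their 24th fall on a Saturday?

2

Check the 24th of each month of 2314: Jan 24: Sat, Feb 24: Tue, Mar 24: Tue, Apr 24: Fri, May 24: Sun, Jun 24: Wed, Jul 24: Fri, Aug 24: Mon, Sep 24: Thu, Oct 24: Sat, Nov 24: Tue, Dec 24: Thu.
Saturday occurs in January, October — 2 months.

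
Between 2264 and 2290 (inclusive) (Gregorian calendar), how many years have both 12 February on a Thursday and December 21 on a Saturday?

0

Check each year's weekday for 12 February and December 21:
  2264: Fri/Wed  2265: Sun/Thu  2266: Mon/Fri  2267: Tue/Sat  2268: Wed/Mon  2269: Fri/Tue  2270: Sat/Wed  2271: Sun/Thu  2272: Mon/Sat  2273: Wed/Sun  2274: Thu/Mon  2275: Fri/Tue  2276: Sat/Thu  2277: Mon/Fri  2278: Tue/Sat  2279: Wed/Sun  2280: Thu/Tue  2281: Sat/Wed  2282: Sun/Thu  2283: Mon/Fri  2284: Tue/Sun  2285: Thu/Mon  2286: Fri/Tue  2287: Sat/Wed  2288: Sun/Fri  2289: Tue/Sat  2290: Wed/Sun
Both conditions hold in: no year — 0.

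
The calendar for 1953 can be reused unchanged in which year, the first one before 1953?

1942

Two years share a calendar iff Jan 1 falls on the same weekday and both are leap or both are common. 1953: Jan 1 is Thursday, common year.
1952: Jan 1 Tuesday, leap
1951: Jan 1 Monday, common
1950: Jan 1 Sunday, common
1949: Jan 1 Saturday, common
1948: Jan 1 Thursday, leap
1947: Jan 1 Wednesday, common
1946: Jan 1 Tuesday, common
1945: Jan 1 Monday, common
1944: Jan 1 Saturday, leap
1943: Jan 1 Friday, common
1942: Jan 1 Thursday, common
1942 matches on both conditions.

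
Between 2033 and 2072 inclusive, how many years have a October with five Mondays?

October has 31 days; it has five Mondays when Monday falls among the first (month-length − 28) days — i.e. when October 1 is one of Monday/Sunday/Saturday.
October 1 by year: 2033:Sat✓ 2034:Sun✓ 2035:Mon✓ 2036:Wed 2037:Thu 2038:Fri 2039:Sat✓ 2040:Mon✓ 2041:Tue 2042:Wed 2043:Thu 2044:Sat✓ 2045:Sun✓ 2046:Mon✓ 2047:Tue …(10 more)… 2058:Tue 2059:Wed 2060:Fri 2061:Sat✓ 2062:Sun✓ 2063:Mon✓ 2064:Wed 2065:Thu 2066:Fri 2067:Sat✓ 2068:Mon✓ 2069:Tue 2070:Wed 2071:Thu 2072:Sat✓
Years with five Mondays: 2033, 2034, 2035, 2039, 2040, 2044, 2045, 2046, 2050, 2051, 2056, 2057, 2061, 2062, 2063, 2067, 2068, 2072 → 18.

18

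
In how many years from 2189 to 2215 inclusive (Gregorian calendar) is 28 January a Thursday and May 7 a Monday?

0

Check each year's weekday for 28 January and May 7:
  2189: Wed/Thu  2190: Thu/Fri  2191: Fri/Sat  2192: Sat/Mon  2193: Mon/Tue  2194: Tue/Wed  2195: Wed/Thu  2196: Thu/Sat  2197: Sat/Sun  2198: Sun/Mon  2199: Mon/Tue  2200: Tue/Wed  2201: Wed/Thu  2202: Thu/Fri  2203: Fri/Sat  2204: Sat/Mon  2205: Mon/Tue  2206: Tue/Wed  2207: Wed/Thu  2208: Thu/Sat  2209: Sat/Sun  2210: Sun/Mon  2211: Mon/Tue  2212: Tue/Thu  2213: Thu/Fri  2214: Fri/Sat  2215: Sat/Sun
Both conditions hold in: no year — 0.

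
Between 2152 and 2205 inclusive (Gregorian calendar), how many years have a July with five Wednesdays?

July has 31 days; it has five Wednesdays when Wednesday falls among the first (month-length − 28) days — i.e. when July 1 is one of Wednesday/Tuesday/Monday.
July 1 by year: 2152:Sat 2153:Sun 2154:Mon✓ 2155:Tue✓ 2156:Thu 2157:Fri 2158:Sat 2159:Sun 2160:Tue✓ 2161:Wed✓ 2162:Thu 2163:Fri 2164:Sun 2165:Mon✓ 2166:Tue✓ …(24 more)… 2191:Fri 2192:Sun 2193:Mon✓ 2194:Tue✓ 2195:Wed✓ 2196:Fri 2197:Sat 2198:Sun 2199:Mon✓ 2200:Tue✓ 2201:Wed✓ 2202:Thu 2203:Fri 2204:Sun 2205:Mon✓
Years with five Wednesdays: 2154, 2155, 2160, 2161, 2165, 2166, 2167, 2171, 2172, 2176, 2177, 2178, 2182, 2183, 2188, 2189, 2193, 2194, 2195, 2199, 2200, 2201, 2205 → 23.

23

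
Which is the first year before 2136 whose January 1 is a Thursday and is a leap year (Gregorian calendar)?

Jan 1 advances by 2 weekdays after a leap year and by 1 after a common year.
2136: Jan 1 is Sunday (leap).
2135: Saturday
2134: Friday
2133: Thursday
2132: Tuesday (leap)
2131: Monday
2130: Sunday
2129: Saturday
2128: Thursday (leap)
2128 begins on a Thursday and is a leap year.

2128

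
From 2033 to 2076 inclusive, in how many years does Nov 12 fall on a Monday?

Track Nov 12's weekday year by year (advancing +1, or +2 across a Feb 29):
  2033: Sat  2034: Sun (+1)  2035: Mon (+1) ✓  2036: Wed (+2)  2037: Thu (+1)
  2038: Fri (+1)  2039: Sat (+1)  2040: Mon (+2) ✓  2041: Tue (+1)  2042: Wed (+1)
  2043: Thu (+1)  2044: Sat (+2)  2045: Sun (+1)  2046: Mon (+1) ✓  … (16 more years) …
  2063: Mon (+1) ✓  2064: Wed (+2)  2065: Thu (+1)  2066: Fri (+1)  2067: Sat (+1)
  2068: Mon (+2) ✓  2069: Tue (+1)  2070: Wed (+1)  2071: Thu (+1)  2072: Sat (+2)
  2073: Sun (+1)  2074: Mon (+1) ✓  2075: Tue (+1)  2076: Thu (+2)
Monday years: 2035, 2040, 2046, 2057, 2063, 2068, 2074 — 7 in total.

7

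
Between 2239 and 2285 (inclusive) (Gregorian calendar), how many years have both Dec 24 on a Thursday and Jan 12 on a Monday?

Check each year's weekday for Dec 24 and Jan 12:
  2239: Tue/Sat  2240: Thu/Sun  2241: Fri/Tue  2242: Sat/Wed  2243: Sun/Thu  2244: Tue/Fri  2245: Wed/Sun  2246: Thu/Mon ✓  2247: Fri/Tue  2248: Sun/Wed  2249: Mon/Fri  2250: Tue/Sat  2251: Wed/Sun  2252: Fri/Mon  …(19 more)…  2272: Tue/Fri  2273: Wed/Sun  2274: Thu/Mon ✓  2275: Fri/Tue  2276: Sun/Wed  2277: Mon/Fri  2278: Tue/Sat  2279: Wed/Sun  2280: Fri/Mon  2281: Sat/Wed  2282: Sun/Thu  2283: Mon/Fri  2284: Wed/Sat  2285: Thu/Mon ✓
Both conditions hold in: 2246, 2257, 2263, 2274, 2285 — 5.

5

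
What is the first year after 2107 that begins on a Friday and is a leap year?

Jan 1 advances by 2 weekdays after a leap year and by 1 after a common year.
2107: Jan 1 is Saturday.
2108: Sunday (leap)
2109: Tuesday
2110: Wednesday
2111: Thursday
2112: Friday (leap)
2112 begins on a Friday and is a leap year.

2112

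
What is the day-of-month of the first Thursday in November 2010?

4

November 1, 2010 is a Monday, so the first Thursday is the 4th.
The first Thursday is 4 + 0 = 4.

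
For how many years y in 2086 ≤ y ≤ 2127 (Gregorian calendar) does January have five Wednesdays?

January has 31 days; it has five Wednesdays when Wednesday falls among the first (month-length − 28) days — i.e. when January 1 is one of Wednesday/Tuesday/Monday.
January 1 by year: 2086:Tue✓ 2087:Wed✓ 2088:Thu 2089:Sat 2090:Sun 2091:Mon✓ 2092:Tue✓ 2093:Thu 2094:Fri 2095:Sat 2096:Sun 2097:Tue✓ 2098:Wed✓ 2099:Thu 2100:Fri …(12 more)… 2113:Sun 2114:Mon✓ 2115:Tue✓ 2116:Wed✓ 2117:Fri 2118:Sat 2119:Sun 2120:Mon✓ 2121:Wed✓ 2122:Thu 2123:Fri 2124:Sat 2125:Mon✓ 2126:Tue✓ 2127:Wed✓
Years with five Wednesdays: 2086, 2087, 2091, 2092, 2097, 2098, 2103, 2104, 2109, 2110, 2114, 2115, 2116, 2120, 2121, 2125, 2126, 2127 → 18.

18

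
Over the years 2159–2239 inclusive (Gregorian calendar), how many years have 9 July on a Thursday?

Track 9 July's weekday year by year (advancing +1, or +2 across a Feb 29):
  2159: Mon  2160: Wed (+2)  2161: Thu (+1) ✓  2162: Fri (+1)  2163: Sat (+1)
  2164: Mon (+2)  2165: Tue (+1)  2166: Wed (+1)  2167: Thu (+1) ✓  2168: Sat (+2)
  2169: Sun (+1)  2170: Mon (+1)  2171: Tue (+1)  2172: Thu (+2) ✓  … (53 more years) …
  2226: Sun (+1)  2227: Mon (+1)  2228: Wed (+2)  2229: Thu (+1) ✓  2230: Fri (+1)
  2231: Sat (+1)  2232: Mon (+2)  2233: Tue (+1)  2234: Wed (+1)  2235: Thu (+1) ✓
  2236: Sat (+2)  2237: Sun (+1)  2238: Mon (+1)  2239: Tue (+1)
Thursday years: 2161, 2167, 2172, 2178, 2189, 2195, 2201, 2207, 2212, 2218, 2229, 2235 — 12 in total.

12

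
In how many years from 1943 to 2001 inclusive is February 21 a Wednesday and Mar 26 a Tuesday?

Check each year's weekday for February 21 and Mar 26:
  1943: Sun/Fri  1944: Mon/Sun  1945: Wed/Mon  1946: Thu/Tue  1947: Fri/Wed  1948: Sat/Fri  1949: Mon/Sat  1950: Tue/Sun  1951: Wed/Mon  1952: Thu/Wed  1953: Sat/Thu  1954: Sun/Fri  1955: Mon/Sat  1956: Tue/Mon  …(31 more)…  1988: Sun/Sat  1989: Tue/Sun  1990: Wed/Mon  1991: Thu/Tue  1992: Fri/Thu  1993: Sun/Fri  1994: Mon/Sat  1995: Tue/Sun  1996: Wed/Tue ✓  1997: Fri/Wed  1998: Sat/Thu  1999: Sun/Fri  2000: Mon/Sun  2001: Wed/Mon
Both conditions hold in: 1968, 1996 — 2.

2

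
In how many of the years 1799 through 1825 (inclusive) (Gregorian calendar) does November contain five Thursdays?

November has 30 days; it has five Thursdays when Thursday falls among the first (month-length − 28) days — i.e. when November 1 is one of Thursday/Wednesday.
November 1 by year: 1799:Fri 1800:Sat 1801:Sun 1802:Mon 1803:Tue 1804:Thu✓ 1805:Fri 1806:Sat 1807:Sun 1808:Tue 1809:Wed✓ 1810:Thu✓ 1811:Fri 1812:Sun 1813:Mon 1814:Tue 1815:Wed✓ 1816:Fri 1817:Sat 1818:Sun 1819:Mon 1820:Wed✓ 1821:Thu✓ 1822:Fri 1823:Sat 1824:Mon 1825:Tue
Years with five Thursdays: 1804, 1809, 1810, 1815, 1820, 1821 → 6.

6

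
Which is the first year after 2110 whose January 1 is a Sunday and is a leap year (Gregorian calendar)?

Jan 1 advances by 2 weekdays after a leap year and by 1 after a common year.
2110: Jan 1 is Wednesday.
2111: Thursday
2112: Friday (leap)
2113: Sunday
2114: Monday
2115: Tuesday
2116: Wednesday (leap)
2117: Friday
2118: Saturday
2119: Sunday
2120: Monday (leap)
2121: Wednesday
2122: Thursday
2123: Friday
2124: Saturday (leap)
2125: Monday
2126: Tuesday
2127: Wednesday
2128: Thursday (leap)
2129: Saturday
2130: Sunday
2131: Monday
2132: Tuesday (leap)
2133: Thursday
2134: Friday
2135: Saturday
2136: Sunday (leap)
2136 begins on a Sunday and is a leap year.

2136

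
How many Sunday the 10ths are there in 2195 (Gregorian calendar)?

Check the 10th of each month of 2195: Jan 10: Sat, Feb 10: Tue, Mar 10: Tue, Apr 10: Fri, May 10: Sun, Jun 10: Wed, Jul 10: Fri, Aug 10: Mon, Sep 10: Thu, Oct 10: Sat, Nov 10: Tue, Dec 10: Thu.
Sunday occurs in May — 1 month.

1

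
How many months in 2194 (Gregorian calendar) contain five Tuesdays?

4

A month of length L has five Tuesdays iff its first Tuesday is on day ≤ L−28 (so day 1–3 in a 31-day month, 1–2 in a 30-day month, day 1 in a leap February).
Checking each month of 2194: Jan starts Wed (31d); Feb starts Sat (28d); Mar starts Sat (31d); Apr starts Tue (30d) ✓; May starts Thu (31d); Jun starts Sun (30d); Jul starts Tue (31d) ✓; Aug starts Fri (31d); Sep starts Mon (30d) ✓; Oct starts Wed (31d); Nov starts Sat (30d); Dec starts Mon (31d) ✓.
Five-Tuesday months: April, July, September, December → 4.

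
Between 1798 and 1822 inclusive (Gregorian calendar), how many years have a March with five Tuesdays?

March has 31 days; it has five Tuesdays when Tuesday falls among the first (month-length − 28) days — i.e. when March 1 is one of Tuesday/Monday/Sunday.
March 1 by year: 1798:Thu 1799:Fri 1800:Sat 1801:Sun✓ 1802:Mon✓ 1803:Tue✓ 1804:Thu 1805:Fri 1806:Sat 1807:Sun✓ 1808:Tue✓ 1809:Wed 1810:Thu 1811:Fri 1812:Sun✓ 1813:Mon✓ 1814:Tue✓ 1815:Wed 1816:Fri 1817:Sat 1818:Sun✓ 1819:Mon✓ 1820:Wed 1821:Thu 1822:Fri
Years with five Tuesdays: 1801, 1802, 1803, 1807, 1808, 1812, 1813, 1814, 1818, 1819 → 10.

10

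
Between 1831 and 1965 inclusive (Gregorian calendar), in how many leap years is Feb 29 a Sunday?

4

Leap years in 1831–1965: 33 of them.
Feb 29 weekday advances by 5 (mod 7) from one leap year to the next four years later (or differs when a century non-leap intervenes).
Leap-day weekdays: 1832:Wed 1836:Mon 1840:Sat 1844:Thu 1848:Tue 1852:Sun✓ 1856:Fri 1860:Wed 1864:Mon 1868:Sat 1872:Thu 1876:Tue 1880:Sun✓ …(7 more)… 1916:Tue 1920:Sun✓ 1924:Fri 1928:Wed 1932:Mon 1936:Sat 1940:Thu 1944:Tue 1948:Sun✓ 1952:Fri 1956:Wed 1960:Mon 1964:Sat
Sunday: 1852, 1880, 1920, 1948 → 4.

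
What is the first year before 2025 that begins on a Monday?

2024

Jan 1 advances by 2 weekdays after a leap year and by 1 after a common year.
2025: Jan 1 is Wednesday.
2024: Monday (leap)
2024 begins on a Monday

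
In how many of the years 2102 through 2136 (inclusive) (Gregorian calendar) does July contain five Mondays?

July has 31 days; it has five Mondays when Monday falls among the first (month-length − 28) days — i.e. when July 1 is one of Monday/Sunday/Saturday.
July 1 by year: 2102:Sat✓ 2103:Sun✓ 2104:Tue 2105:Wed 2106:Thu 2107:Fri 2108:Sun✓ 2109:Mon✓ 2110:Tue 2111:Wed 2112:Fri 2113:Sat✓ 2114:Sun✓ 2115:Mon✓ 2116:Wed …(5 more)… 2122:Wed 2123:Thu 2124:Sat✓ 2125:Sun✓ 2126:Mon✓ 2127:Tue 2128:Thu 2129:Fri 2130:Sat✓ 2131:Sun✓ 2132:Tue 2133:Wed 2134:Thu 2135:Fri 2136:Sun✓
Years with five Mondays: 2102, 2103, 2108, 2109, 2113, 2114, 2115, 2119, 2120, 2124, 2125, 2126, 2130, 2131, 2136 → 15.

15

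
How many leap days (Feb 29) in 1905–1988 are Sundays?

Leap years in 1905–1988: 21 of them.
Feb 29 weekday advances by 5 (mod 7) from one leap year to the next four years later (or differs when a century non-leap intervenes).
Leap-day weekdays: 1908:Sat 1912:Thu 1916:Tue 1920:Sun✓ 1924:Fri 1928:Wed 1932:Mon 1936:Sat 1940:Thu 1944:Tue 1948:Sun✓ 1952:Fri 1956:Wed 1960:Mon 1964:Sat 1968:Thu 1972:Tue 1976:Sun✓ 1980:Fri 1984:Wed 1988:Mon
Sunday: 1920, 1948, 1976 → 3.

3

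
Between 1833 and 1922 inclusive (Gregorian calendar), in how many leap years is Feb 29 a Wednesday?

2

Leap years in 1833–1922: 21 of them.
Feb 29 weekday advances by 5 (mod 7) from one leap year to the next four years later (or differs when a century non-leap intervenes).
Leap-day weekdays: 1836:Mon 1840:Sat 1844:Thu 1848:Tue 1852:Sun 1856:Fri 1860:Wed✓ 1864:Mon 1868:Sat 1872:Thu 1876:Tue 1880:Sun 1884:Fri 1888:Wed✓ 1892:Mon 1896:Sat 1904:Mon 1908:Sat 1912:Thu 1916:Tue 1920:Sun
Wednesday: 1860, 1888 → 2.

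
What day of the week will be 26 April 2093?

January 1, 2093 is a Thursday.
April 26 is day 116 of the year, i.e. 115 days after Jan 1.
115 mod 7 = 3, so advance 3 weekdays from Thursday: Sunday.

Sunday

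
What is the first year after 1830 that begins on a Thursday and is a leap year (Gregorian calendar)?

1852

Jan 1 advances by 2 weekdays after a leap year and by 1 after a common year.
1830: Jan 1 is Friday.
1831: Saturday
1832: Sunday (leap)
1833: Tuesday
1834: Wednesday
1835: Thursday
1836: Friday (leap)
1837: Sunday
1838: Monday
1839: Tuesday
1840: Wednesday (leap)
1841: Friday
1842: Saturday
1843: Sunday
1844: Monday (leap)
1845: Wednesday
1846: Thursday
1847: Friday
1848: Saturday (leap)
1849: Monday
1850: Tuesday
1851: Wednesday
1852: Thursday (leap)
1852 begins on a Thursday and is a leap year.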